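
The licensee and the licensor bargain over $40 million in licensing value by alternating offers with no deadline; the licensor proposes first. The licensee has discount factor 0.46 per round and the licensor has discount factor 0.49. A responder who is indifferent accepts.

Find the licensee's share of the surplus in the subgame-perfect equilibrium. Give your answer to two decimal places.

12.11

In a stationary SPE each proposer offers the other exactly their discounted continuation value.
If the licensor keeps x when proposing and the licensee keeps y when proposing, then x = 40 − 0.46y and y = 40 − 0.49x.
Solving: x = 40(1 − 0.46) / (1 − 0.49·0.46) = 21.6 / 0.7746 ≈ 27.8854.
The licensee gets 40 − 27.8854 ≈ 12.1146.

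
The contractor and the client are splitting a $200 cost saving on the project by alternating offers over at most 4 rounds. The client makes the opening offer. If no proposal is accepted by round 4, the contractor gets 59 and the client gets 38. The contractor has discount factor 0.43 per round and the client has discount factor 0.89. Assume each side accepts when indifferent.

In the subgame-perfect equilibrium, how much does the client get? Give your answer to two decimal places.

163.88

Round 4 (the contractor proposes): the client gets 38 if talks fail, so the contractor offers 38 and keeps 162.
Round 3 (the client proposes): the contractor can get 162 next round, worth 0.43 × 162 = 69.66 now. The client offers 69.66 and keeps 200 − 69.66 = 130.34.
Round 2 (the contractor proposes): the client can get 130.34 next round, worth 0.89 × 130.34 = 116.0026 now; the contractor offers that and keeps 83.9974.
Round 1 (the client proposes): the contractor can get 83.9974 next round, worth 0.43 × 83.9974 = 36.118882 now. The client offers 36.118882 and keeps 200 − 36.118882 = 163.881118.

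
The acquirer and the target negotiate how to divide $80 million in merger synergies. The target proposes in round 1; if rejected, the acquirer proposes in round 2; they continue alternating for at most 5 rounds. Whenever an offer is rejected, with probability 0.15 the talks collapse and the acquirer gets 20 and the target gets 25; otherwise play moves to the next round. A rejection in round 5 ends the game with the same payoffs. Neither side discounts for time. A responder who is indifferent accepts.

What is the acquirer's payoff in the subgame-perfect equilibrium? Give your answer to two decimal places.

27.69

Round 5 (the target proposes): the acquirer gets 20 if talks fail, so the target offers 20 and keeps 60.
Round 4 (the acquirer proposes): rejecting gives the target an expected 0.85 × 60 + 0.15 × 25 = 54.75; the acquirer offers that and keeps 25.25.
Round 3 (the target proposes): rejecting gives the acquirer an expected 0.85 × 25.25 + 0.15 × 20 = 24.4625; the target offers that and keeps 55.5375.
Round 2 (the acquirer proposes): rejecting gives the target an expected 0.85 × 55.5375 + 0.15 × 25 = 50.956875, so the acquirer offers 50.956875, keeping 29.043125.
Round 1 (the target proposes): rejecting gives the acquirer an expected 0.85 × 29.043125 + 0.15 × 20 = 27.68665625; the target offers that and keeps 52.31334375.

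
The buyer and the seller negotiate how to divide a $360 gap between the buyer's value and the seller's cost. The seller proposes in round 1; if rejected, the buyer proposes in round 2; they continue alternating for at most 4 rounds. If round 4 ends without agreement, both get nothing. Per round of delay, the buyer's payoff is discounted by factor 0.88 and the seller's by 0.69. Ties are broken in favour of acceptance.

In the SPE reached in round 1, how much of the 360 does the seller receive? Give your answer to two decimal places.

Round 4 (the buyer proposes): rejection yields 0 for the seller; the buyer offers 0 and keeps 360.
Round 3 (the seller proposes): the buyer can get 360 next round, worth 0.88 × 360 = 316.8 now; the seller offers that and keeps 43.2.
Round 2 (the buyer proposes): the seller can get 43.2 next round, worth 0.69 × 43.2 = 29.808 now; the buyer offers that and keeps 330.192.
Round 1 (the seller proposes): the buyer can get 330.192 next round, worth 0.88 × 330.192 = 290.56896 now, so the seller offers 290.56896, keeping 69.43104.

69.43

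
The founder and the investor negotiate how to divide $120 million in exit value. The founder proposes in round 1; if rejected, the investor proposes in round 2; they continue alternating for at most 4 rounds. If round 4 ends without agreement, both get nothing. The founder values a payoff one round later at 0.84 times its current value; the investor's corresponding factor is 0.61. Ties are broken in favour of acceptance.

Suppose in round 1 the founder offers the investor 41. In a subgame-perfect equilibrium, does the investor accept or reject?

Work out the investor's continuation value if the offer is rejected.
Round 4 (the investor proposes): rejection yields 0 for the founder; the investor offers 0 and keeps 120.
Round 3 (the founder proposes): the investor can get 120 next round, worth 0.61 × 120 = 73.2 now. The founder offers 73.2 and keeps 120 − 73.2 = 46.8.
Round 2 (the investor proposes): the founder can get 46.8 next round, worth 0.84 × 46.8 = 39.312 now. The investor offers 39.312 and keeps 120 − 39.312 = 80.688.
So by rejecting in round 1, the investor gets 80.688 next round, worth 0.61 × 80.688 = 49.21968 now.
Offer 41 < 49.21968, so the investor rejects.

Reject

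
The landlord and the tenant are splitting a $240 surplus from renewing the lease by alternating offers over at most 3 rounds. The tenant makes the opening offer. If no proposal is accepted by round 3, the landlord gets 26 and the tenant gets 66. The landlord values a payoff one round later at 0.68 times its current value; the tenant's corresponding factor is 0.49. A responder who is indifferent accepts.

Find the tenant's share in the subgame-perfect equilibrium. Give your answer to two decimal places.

148.10

Work backward from the last round.
Round 3 (the tenant proposes): the landlord gets 26 if talks fail, so the tenant offers 26 and keeps 214.
Round 2 (the landlord proposes): the tenant can get 214 next round, worth 0.49 × 214 = 104.86 now, so the landlord offers 104.86, keeping 135.14.
Round 1 (the tenant proposes): the landlord can get 135.14 next round, worth 0.68 × 135.14 = 91.8952 now. The tenant offers 91.8952 and keeps 240 − 91.8952 = 148.1048.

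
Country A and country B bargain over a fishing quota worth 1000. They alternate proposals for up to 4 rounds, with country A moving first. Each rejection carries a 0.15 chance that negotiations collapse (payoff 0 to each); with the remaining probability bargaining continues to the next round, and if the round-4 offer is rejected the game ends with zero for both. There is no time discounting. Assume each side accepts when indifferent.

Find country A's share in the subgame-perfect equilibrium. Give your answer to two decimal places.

258.38

By backward induction:
Round 4 (country B proposes): country A will accept anything ≥ 0, so country B offers 0 and keeps 1000.
Round 3 (country A proposes): rejecting gives country B an expected 0.85 × 1000 = 850. Country A offers 850 and keeps 1000 − 850 = 150.
Round 2 (country B proposes): rejecting gives country A an expected 0.85 × 150 = 127.5; country B offers that and keeps 872.5.
Round 1 (country A proposes): rejecting gives country B an expected 0.85 × 872.5 = 741.625. Country A offers 741.625 and keeps 1000 − 741.625 = 258.375.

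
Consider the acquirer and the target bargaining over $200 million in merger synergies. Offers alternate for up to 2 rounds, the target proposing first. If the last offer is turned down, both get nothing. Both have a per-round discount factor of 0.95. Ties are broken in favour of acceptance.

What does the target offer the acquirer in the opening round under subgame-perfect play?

Work backward from the last round.
Round 2 (the acquirer proposes): rejection yields 0 for the target; the acquirer offers 0 and keeps 200.
Round 1 (the target proposes): the acquirer can get 200 next round, worth 0.95 × 200 = 190 now, so the target offers 190, keeping 10.

190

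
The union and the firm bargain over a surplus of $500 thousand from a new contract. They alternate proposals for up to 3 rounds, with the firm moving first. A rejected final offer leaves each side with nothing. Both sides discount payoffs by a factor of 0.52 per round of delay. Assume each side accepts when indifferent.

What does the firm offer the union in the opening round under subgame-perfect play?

124.8

Round 3 (the firm proposes): the union will accept anything ≥ 0, so the firm offers 0 and keeps 500.
Round 2 (the union proposes): the firm can get 500 next round, worth 0.52 × 500 = 260 now; the union offers that and keeps 240.
Round 1 (the firm proposes): the union can get 240 next round, worth 0.52 × 240 = 124.8 now. The firm offers 124.8 and keeps 500 − 124.8 = 375.2.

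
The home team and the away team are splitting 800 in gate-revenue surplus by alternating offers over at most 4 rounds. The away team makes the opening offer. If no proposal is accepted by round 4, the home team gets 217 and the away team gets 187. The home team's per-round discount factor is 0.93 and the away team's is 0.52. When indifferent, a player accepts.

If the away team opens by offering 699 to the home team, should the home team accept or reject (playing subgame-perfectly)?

Accept

Round 4 (the home team proposes): the away team gets 187 if talks fail, so the home team offers 187 and keeps 613.
Round 3 (the away team proposes): the home team can get 613 next round, worth 0.93 × 613 = 570.09 now, so the away team offers 570.09, keeping 229.91.
Round 2 (the home team proposes): the away team can get 229.91 next round, worth 0.52 × 229.91 = 119.5532 now; the home team offers that and keeps 680.4468.
So by rejecting in round 1, the home team gets 680.4468 next round, worth 0.93 × 680.4468 = 632.815524 now.
Offer 699 ≥ 632.815524, so the home team accepts.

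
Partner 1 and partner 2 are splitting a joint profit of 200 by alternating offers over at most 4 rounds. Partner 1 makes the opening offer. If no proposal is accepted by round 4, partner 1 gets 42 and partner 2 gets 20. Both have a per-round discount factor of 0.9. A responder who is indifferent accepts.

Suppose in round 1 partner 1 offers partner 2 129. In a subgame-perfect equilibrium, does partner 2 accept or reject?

Work out partner 2's continuation value if the offer is rejected.
Round 4 (partner 2 proposes): partner 1 gets 42 if talks fail, so partner 2 offers 42 and keeps 158.
Round 3 (partner 1 proposes): partner 2 can get 158 next round, worth 0.9 × 158 = 142.2 now; partner 1 offers that and keeps 57.8.
Round 2 (partner 2 proposes): partner 1 can get 57.8 next round, worth 0.9 × 57.8 = 52.02 now, so partner 2 offers 52.02, keeping 147.98.
So by rejecting in round 1, partner 2 gets 147.98 next round, worth 0.9 × 147.98 = 133.182 now.
Offer 129 < 133.182, so partner 2 rejects.

Reject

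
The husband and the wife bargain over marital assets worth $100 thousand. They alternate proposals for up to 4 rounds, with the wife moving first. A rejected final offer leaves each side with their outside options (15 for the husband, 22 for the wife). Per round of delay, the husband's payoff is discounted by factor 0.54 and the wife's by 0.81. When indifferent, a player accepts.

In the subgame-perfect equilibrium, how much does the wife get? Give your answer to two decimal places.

71.32

Work backward from the last round.
Round 4 (the husband proposes): the wife gets 22 if talks fail, so the husband offers 22 and keeps 78.
Round 3 (the wife proposes): the husband can get 78 next round, worth 0.54 × 78 = 42.12 now. The wife offers 42.12 and keeps 100 − 42.12 = 57.88.
Round 2 (the husband proposes): the wife can get 57.88 next round, worth 0.81 × 57.88 = 46.8828 now. The husband offers 46.8828 and keeps 100 − 46.8828 = 53.1172.
Round 1 (the wife proposes): the husband can get 53.1172 next round, worth 0.54 × 53.1172 = 28.683288 now. The wife offers 28.683288 and keeps 100 − 28.683288 = 71.316712.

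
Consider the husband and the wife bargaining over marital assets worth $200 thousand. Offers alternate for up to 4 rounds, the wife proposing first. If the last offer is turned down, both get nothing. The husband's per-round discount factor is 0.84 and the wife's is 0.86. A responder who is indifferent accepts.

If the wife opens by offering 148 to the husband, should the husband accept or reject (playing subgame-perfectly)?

Accept

Round 4 (the husband proposes): rejection yields 0 for the wife; the husband offers 0 and keeps 200.
Round 3 (the wife proposes): the husband can get 200 next round, worth 0.84 × 200 = 168 now. The wife offers 168 and keeps 200 − 168 = 32.
Round 2 (the husband proposes): the wife can get 32 next round, worth 0.86 × 32 = 27.52 now, so the husband offers 27.52, keeping 172.48.
So by rejecting in round 1, the husband gets 172.48 next round, worth 0.84 × 172.48 = 144.8832 now.
Offer 148 ≥ 144.8832, so the husband accepts.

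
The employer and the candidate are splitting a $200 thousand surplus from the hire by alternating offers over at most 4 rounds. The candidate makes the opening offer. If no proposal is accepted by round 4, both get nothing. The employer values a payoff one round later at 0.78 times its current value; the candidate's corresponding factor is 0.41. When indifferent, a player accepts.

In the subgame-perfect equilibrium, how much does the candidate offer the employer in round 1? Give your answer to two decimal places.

141.93

Round 4 (the employer proposes): rejection yields 0 for the candidate; the employer offers 0 and keeps 200.
Round 3 (the candidate proposes): the employer can get 200 next round, worth 0.78 × 200 = 156 now, so the candidate offers 156, keeping 44.
Round 2 (the employer proposes): the candidate can get 44 next round, worth 0.41 × 44 = 18.04 now; the employer offers that and keeps 181.96.
Round 1 (the candidate proposes): the employer can get 181.96 next round, worth 0.78 × 181.96 = 141.9288 now. The candidate offers 141.9288 and keeps 200 − 141.9288 = 58.0712.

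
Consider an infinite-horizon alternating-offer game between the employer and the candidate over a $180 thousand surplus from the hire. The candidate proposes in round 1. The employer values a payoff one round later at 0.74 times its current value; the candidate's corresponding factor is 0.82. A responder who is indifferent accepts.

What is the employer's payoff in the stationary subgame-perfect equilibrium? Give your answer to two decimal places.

60.98

In a stationary SPE each proposer offers the other exactly their discounted continuation value.
If the candidate keeps x when proposing and the employer keeps y when proposing, then x = 180 − 0.74y and y = 180 − 0.82x.
Solving: x = 180(1 − 0.74) / (1 − 0.82·0.74) = 46.8 / 0.3932 ≈ 119.0234.
The employer gets 180 − 119.0234 ≈ 60.9766.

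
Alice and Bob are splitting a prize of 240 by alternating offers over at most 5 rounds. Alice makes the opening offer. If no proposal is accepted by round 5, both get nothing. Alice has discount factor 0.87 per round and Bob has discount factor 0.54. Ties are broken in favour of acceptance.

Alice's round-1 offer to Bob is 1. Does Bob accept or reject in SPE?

Reject

Round 5 (Alice proposes): Bob will accept anything ≥ 0, so Alice offers 0 and keeps 240.
Round 4 (Bob proposes): Alice can get 240 next round, worth 0.87 × 240 = 208.8 now; Bob offers that and keeps 31.2.
Round 3 (Alice proposes): Bob can get 31.2 next round, worth 0.54 × 31.2 = 16.848 now, so Alice offers 16.848, keeping 223.152.
Round 2 (Bob proposes): Alice can get 223.152 next round, worth 0.87 × 223.152 = 194.14224 now, so Bob offers 194.14224, keeping 45.85776.
So by rejecting in round 1, Bob gets 45.85776 next round, worth 0.54 × 45.85776 = 24.7631904 now.
Offer 1 < 24.7631904, so Bob rejects.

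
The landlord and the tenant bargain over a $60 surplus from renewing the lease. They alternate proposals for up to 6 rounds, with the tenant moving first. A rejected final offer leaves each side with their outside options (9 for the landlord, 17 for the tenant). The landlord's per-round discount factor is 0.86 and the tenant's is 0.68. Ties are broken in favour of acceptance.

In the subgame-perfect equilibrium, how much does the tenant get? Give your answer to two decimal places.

Round 6 (the landlord proposes): the tenant gets 17 if talks fail, so the landlord offers 17 and keeps 43.
Round 5 (the tenant proposes): the landlord can get 43 next round, worth 0.86 × 43 = 36.98 now, so the tenant offers 36.98, keeping 23.02.
Round 4 (the landlord proposes): the tenant can get 23.02 next round, worth 0.68 × 23.02 = 15.6536 now; the landlord offers that and keeps 44.3464.
Round 3 (the tenant proposes): the landlord can get 44.3464 next round, worth 0.86 × 44.3464 = 38.137904 now; the tenant offers that and keeps 21.862096.
Round 2 (the landlord proposes): the tenant can get 21.862096 next round, worth 0.68 × 21.862096 = 14.86622528 now, so the landlord offers 14.86622528, keeping 45.13377472.
Round 1 (the tenant proposes): the landlord can get 45.13377472 next round, worth 0.86 × 45.13377472 = 38.8150462592 now. The tenant offers 38.8150462592 and keeps 60 − 38.8150462592 = 21.1849537408.

21.18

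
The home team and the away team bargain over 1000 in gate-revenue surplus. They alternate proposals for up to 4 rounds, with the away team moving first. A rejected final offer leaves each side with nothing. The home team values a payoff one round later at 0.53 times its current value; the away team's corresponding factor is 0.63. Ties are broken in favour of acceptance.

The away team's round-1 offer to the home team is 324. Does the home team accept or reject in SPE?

Reject

Round 4 (the home team proposes): the away team will accept anything ≥ 0, so the home team offers 0 and keeps 1000.
Round 3 (the away team proposes): the home team can get 1000 next round, worth 0.53 × 1000 = 530 now; the away team offers that and keeps 470.
Round 2 (the home team proposes): the away team can get 470 next round, worth 0.63 × 470 = 296.1 now. The home team offers 296.1 and keeps 1000 − 296.1 = 703.9.
So by rejecting in round 1, the home team gets 703.9 next round, worth 0.53 × 703.9 = 373.067 now.
Offer 324 < 373.067, so the home team rejects.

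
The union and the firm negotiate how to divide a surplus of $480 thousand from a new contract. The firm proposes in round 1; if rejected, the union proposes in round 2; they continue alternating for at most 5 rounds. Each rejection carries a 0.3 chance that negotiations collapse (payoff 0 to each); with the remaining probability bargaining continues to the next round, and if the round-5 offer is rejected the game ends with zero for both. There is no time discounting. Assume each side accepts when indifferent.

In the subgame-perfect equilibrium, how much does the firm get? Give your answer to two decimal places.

Round 5 (the firm proposes): the union will accept anything ≥ 0, so the firm offers 0 and keeps 480.
Round 4 (the union proposes): rejecting gives the firm an expected 0.7 × 480 = 336. The union offers 336 and keeps 480 − 336 = 144.
Round 3 (the firm proposes): rejecting gives the union an expected 0.7 × 144 = 100.8. The firm offers 100.8 and keeps 480 − 100.8 = 379.2.
Round 2 (the union proposes): rejecting gives the firm an expected 0.7 × 379.2 = 265.44, so the union offers 265.44, keeping 214.56.
Round 1 (the firm proposes): rejecting gives the union an expected 0.7 × 214.56 = 150.192, so the firm offers 150.192, keeping 329.808.

329.81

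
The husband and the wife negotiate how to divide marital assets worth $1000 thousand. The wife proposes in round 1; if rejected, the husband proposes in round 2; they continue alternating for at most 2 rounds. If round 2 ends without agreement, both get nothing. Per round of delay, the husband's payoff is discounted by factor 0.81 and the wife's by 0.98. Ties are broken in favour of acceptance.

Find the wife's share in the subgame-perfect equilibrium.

Solve by backward induction from round 2.
Round 2 (the husband proposes): the wife will accept anything ≥ 0, so the husband offers 0 and keeps 1000.
Round 1 (the wife proposes): the husband can get 1000 next round, worth 0.81 × 1000 = 810 now; the wife offers that and keeps 190.

190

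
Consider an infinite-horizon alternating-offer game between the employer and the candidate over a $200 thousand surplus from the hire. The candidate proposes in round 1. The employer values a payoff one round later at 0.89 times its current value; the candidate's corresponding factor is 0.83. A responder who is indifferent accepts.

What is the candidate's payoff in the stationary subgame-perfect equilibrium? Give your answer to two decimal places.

84.19

In a stationary SPE each proposer offers the other exactly their discounted continuation value.
If the candidate keeps x when proposing and the employer keeps y when proposing, then x = 200 − 0.89y and y = 200 − 0.83x.
Solving: x = 200(1 − 0.89) / (1 − 0.83·0.89) = 22 / 0.2613 ≈ 84.1944.
The employer gets 200 − 84.1944 ≈ 115.8056.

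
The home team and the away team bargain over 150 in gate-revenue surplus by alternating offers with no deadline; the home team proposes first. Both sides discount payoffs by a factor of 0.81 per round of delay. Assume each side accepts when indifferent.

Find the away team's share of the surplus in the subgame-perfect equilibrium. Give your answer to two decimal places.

67.13

When the home team proposes, the away team accepts any offer worth at least 0.81 times what the away team would get by proposing next round; and vice versa.
This gives x = 150 − 0.81y and y = 150 − 0.81x, where x and y are each side's share when it proposes.
Hence (1 − 0.81·0.81)x = 150(1 − 0.81), i.e. 0.3439·x = 28.5.
x ≈ 82.8729; the away team's share is 150 − x ≈ 67.1271.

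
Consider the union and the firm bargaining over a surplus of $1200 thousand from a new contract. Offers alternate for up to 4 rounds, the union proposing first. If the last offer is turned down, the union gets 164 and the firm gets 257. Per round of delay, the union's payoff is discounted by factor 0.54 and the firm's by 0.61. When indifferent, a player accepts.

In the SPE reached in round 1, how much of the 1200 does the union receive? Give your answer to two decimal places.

655.11

By backward induction:
Round 4 (the firm proposes): the union gets 164 if talks fail, so the firm offers 164 and keeps 1036.
Round 3 (the union proposes): the firm can get 1036 next round, worth 0.61 × 1036 = 631.96 now. The union offers 631.96 and keeps 1200 − 631.96 = 568.04.
Round 2 (the firm proposes): the union can get 568.04 next round, worth 0.54 × 568.04 = 306.7416 now. The firm offers 306.7416 and keeps 1200 − 306.7416 = 893.2584.
Round 1 (the union proposes): the firm can get 893.2584 next round, worth 0.61 × 893.2584 = 544.887624 now. The union offers 544.887624 and keeps 1200 − 544.887624 = 655.112376.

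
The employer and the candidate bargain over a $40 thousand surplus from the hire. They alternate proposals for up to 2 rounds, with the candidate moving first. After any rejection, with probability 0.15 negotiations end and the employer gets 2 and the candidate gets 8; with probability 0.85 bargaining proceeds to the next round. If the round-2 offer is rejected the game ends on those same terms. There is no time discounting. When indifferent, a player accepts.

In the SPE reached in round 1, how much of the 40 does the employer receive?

27.5

By backward induction:
Round 2 (the employer proposes): the candidate gets 8 if talks fail, so the employer offers 8 and keeps 32.
Round 1 (the candidate proposes): rejecting gives the employer an expected 0.85 × 32 + 0.15 × 2 = 27.5, so the candidate offers 27.5, keeping 12.5.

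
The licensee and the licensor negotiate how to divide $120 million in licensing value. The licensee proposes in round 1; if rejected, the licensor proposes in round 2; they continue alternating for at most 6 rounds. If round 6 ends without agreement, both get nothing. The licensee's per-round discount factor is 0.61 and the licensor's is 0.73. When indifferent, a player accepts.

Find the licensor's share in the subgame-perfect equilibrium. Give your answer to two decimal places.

By backward induction:
Round 6 (the licensor proposes): rejection yields 0 for the licensee; the licensor offers 0 and keeps 120.
Round 5 (the licensee proposes): the licensor can get 120 next round, worth 0.73 × 120 = 87.6 now. The licensee offers 87.6 and keeps 120 − 87.6 = 32.4.
Round 4 (the licensor proposes): the licensee can get 32.4 next round, worth 0.61 × 32.4 = 19.764 now; the licensor offers that and keeps 100.236.
Round 3 (the licensee proposes): the licensor can get 100.236 next round, worth 0.73 × 100.236 = 73.17228 now; the licensee offers that and keeps 46.82772.
Round 2 (the licensor proposes): the licensee can get 46.82772 next round, worth 0.61 × 46.82772 = 28.5649092 now; the licensor offers that and keeps 91.4350908.
Round 1 (the licensee proposes): the licensor can get 91.4350908 next round, worth 0.73 × 91.4350908 = 66.747616284 now. The licensee offers 66.747616284 and keeps 120 − 66.747616284 = 53.252383716.

66.75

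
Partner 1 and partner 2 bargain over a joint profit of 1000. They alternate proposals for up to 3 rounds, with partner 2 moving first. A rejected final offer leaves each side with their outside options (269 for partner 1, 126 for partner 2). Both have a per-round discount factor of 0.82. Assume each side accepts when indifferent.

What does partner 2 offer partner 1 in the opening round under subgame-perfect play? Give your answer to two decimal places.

328.48

Round 3 (partner 2 proposes): partner 1 gets 269 if talks fail, so partner 2 offers 269 and keeps 731.
Round 2 (partner 1 proposes): partner 2 can get 731 next round, worth 0.82 × 731 = 599.42 now. Partner 1 offers 599.42 and keeps 1000 − 599.42 = 400.58.
Round 1 (partner 2 proposes): partner 1 can get 400.58 next round, worth 0.82 × 400.58 = 328.4756 now. Partner 2 offers 328.4756 and keeps 1000 − 328.4756 = 671.5244.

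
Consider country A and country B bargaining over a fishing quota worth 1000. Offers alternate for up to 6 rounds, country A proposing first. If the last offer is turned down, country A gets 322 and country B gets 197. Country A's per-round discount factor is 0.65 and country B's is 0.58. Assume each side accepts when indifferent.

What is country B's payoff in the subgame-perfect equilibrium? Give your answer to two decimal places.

Round 6 (country B proposes): country A gets 322 if talks fail, so country B offers 322 and keeps 678.
Round 5 (country A proposes): country B can get 678 next round, worth 0.58 × 678 = 393.24 now; country A offers that and keeps 606.76.
Round 4 (country B proposes): country A can get 606.76 next round, worth 0.65 × 606.76 = 394.394 now; country B offers that and keeps 605.606.
Round 3 (country A proposes): country B can get 605.606 next round, worth 0.58 × 605.606 = 351.25148 now, so country A offers 351.25148, keeping 648.74852.
Round 2 (country B proposes): country A can get 648.74852 next round, worth 0.65 × 648.74852 = 421.686538 now. Country B offers 421.686538 and keeps 1000 − 421.686538 = 578.313462.
Round 1 (country A proposes): country B can get 578.313462 next round, worth 0.58 × 578.313462 = 335.42180796 now, so country A offers 335.42180796, keeping 664.57819204.

335.42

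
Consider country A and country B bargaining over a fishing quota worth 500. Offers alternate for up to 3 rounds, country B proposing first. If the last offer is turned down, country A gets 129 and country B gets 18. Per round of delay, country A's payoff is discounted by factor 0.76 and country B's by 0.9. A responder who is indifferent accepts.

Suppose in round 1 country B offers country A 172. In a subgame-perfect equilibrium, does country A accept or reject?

Work out country A's continuation value if the offer is rejected.
Round 3 (country B proposes): country A gets 129 if talks fail, so country B offers 129 and keeps 371.
Round 2 (country A proposes): country B can get 371 next round, worth 0.9 × 371 = 333.9 now; country A offers that and keeps 166.1.
So by rejecting in round 1, country A gets 166.1 next round, worth 0.76 × 166.1 = 126.236 now.
Offer 172 ≥ 126.236, so country A accepts.

Accept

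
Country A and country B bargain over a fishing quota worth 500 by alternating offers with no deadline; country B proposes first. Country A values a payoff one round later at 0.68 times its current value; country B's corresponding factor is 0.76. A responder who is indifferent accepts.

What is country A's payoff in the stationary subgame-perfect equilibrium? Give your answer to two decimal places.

168.87

In a stationary SPE each proposer offers the other exactly their discounted continuation value.
If country B keeps x when proposing and country A keeps y when proposing, then x = 500 − 0.68y and y = 500 − 0.76x.
Solving: x = 500(1 − 0.68) / (1 − 0.76·0.68) = 160 / 0.4832 ≈ 331.1258.
Country A gets 500 − 331.1258 ≈ 168.8742.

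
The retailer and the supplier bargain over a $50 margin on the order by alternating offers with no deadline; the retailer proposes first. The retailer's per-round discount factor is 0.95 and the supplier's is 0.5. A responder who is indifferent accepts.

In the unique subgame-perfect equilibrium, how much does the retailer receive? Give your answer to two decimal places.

47.62

When the retailer proposes, the supplier accepts any offer worth at least 0.5 times what the supplier would get by proposing next round; and vice versa.
This gives x = 50 − 0.5y and y = 50 − 0.95x, where x and y are each side's share when it proposes.
Hence (1 − 0.5·0.95)x = 50(1 − 0.5), i.e. 0.525·x = 25.
x ≈ 47.6190; the supplier's share is 50 − x ≈ 2.3810.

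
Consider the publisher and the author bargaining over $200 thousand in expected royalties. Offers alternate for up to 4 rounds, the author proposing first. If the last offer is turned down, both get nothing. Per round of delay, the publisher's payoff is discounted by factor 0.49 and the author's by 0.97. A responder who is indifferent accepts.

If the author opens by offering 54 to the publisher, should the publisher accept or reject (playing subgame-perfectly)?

Accept

Work out the publisher's continuation value if the offer is rejected.
Round 4 (the publisher proposes): the author will accept anything ≥ 0, so the publisher offers 0 and keeps 200.
Round 3 (the author proposes): the publisher can get 200 next round, worth 0.49 × 200 = 98 now, so the author offers 98, keeping 102.
Round 2 (the publisher proposes): the author can get 102 next round, worth 0.97 × 102 = 98.94 now. The publisher offers 98.94 and keeps 200 − 98.94 = 101.06.
So by rejecting in round 1, the publisher gets 101.06 next round, worth 0.49 × 101.06 = 49.5194 now.
Offer 54 ≥ 49.5194, so the publisher accepts.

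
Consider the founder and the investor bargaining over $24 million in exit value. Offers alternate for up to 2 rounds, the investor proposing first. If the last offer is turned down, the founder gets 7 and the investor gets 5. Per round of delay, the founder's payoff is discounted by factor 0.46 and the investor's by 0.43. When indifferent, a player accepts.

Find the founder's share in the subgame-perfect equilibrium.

8.74

Round 2 (the founder proposes): the investor gets 5 if talks fail, so the founder offers 5 and keeps 19.
Round 1 (the investor proposes): the founder can get 19 next round, worth 0.46 × 19 = 8.74 now. The investor offers 8.74 and keeps 24 − 8.74 = 15.26.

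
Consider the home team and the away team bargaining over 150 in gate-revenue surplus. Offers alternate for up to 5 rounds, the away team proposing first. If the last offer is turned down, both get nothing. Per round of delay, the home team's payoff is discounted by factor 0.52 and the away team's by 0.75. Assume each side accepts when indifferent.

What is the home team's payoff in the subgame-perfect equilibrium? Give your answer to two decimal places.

27.11

Round 5 (the away team proposes): the home team will accept anything ≥ 0, so the away team offers 0 and keeps 150.
Round 4 (the home team proposes): the away team can get 150 next round, worth 0.75 × 150 = 112.5 now. The home team offers 112.5 and keeps 150 − 112.5 = 37.5.
Round 3 (the away team proposes): the home team can get 37.5 next round, worth 0.52 × 37.5 = 19.5 now, so the away team offers 19.5, keeping 130.5.
Round 2 (the home team proposes): the away team can get 130.5 next round, worth 0.75 × 130.5 = 97.875 now; the home team offers that and keeps 52.125.
Round 1 (the away team proposes): the home team can get 52.125 next round, worth 0.52 × 52.125 = 27.105 now. The away team offers 27.105 and keeps 150 − 27.105 = 122.895.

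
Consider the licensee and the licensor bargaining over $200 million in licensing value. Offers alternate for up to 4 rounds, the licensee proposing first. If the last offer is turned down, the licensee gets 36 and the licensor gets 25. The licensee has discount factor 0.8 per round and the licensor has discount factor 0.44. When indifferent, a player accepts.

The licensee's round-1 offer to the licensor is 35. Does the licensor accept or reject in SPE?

Reject

Work out the licensor's continuation value if the offer is rejected.
Round 4 (the licensor proposes): the licensee gets 36 if talks fail, so the licensor offers 36 and keeps 164.
Round 3 (the licensee proposes): the licensor can get 164 next round, worth 0.44 × 164 = 72.16 now. The licensee offers 72.16 and keeps 200 − 72.16 = 127.84.
Round 2 (the licensor proposes): the licensee can get 127.84 next round, worth 0.8 × 127.84 = 102.272 now. The licensor offers 102.272 and keeps 200 − 102.272 = 97.728.
So by rejecting in round 1, the licensor gets 97.728 next round, worth 0.44 × 97.728 = 43.00032 now.
Offer 35 < 43.00032, so the licensor rejects.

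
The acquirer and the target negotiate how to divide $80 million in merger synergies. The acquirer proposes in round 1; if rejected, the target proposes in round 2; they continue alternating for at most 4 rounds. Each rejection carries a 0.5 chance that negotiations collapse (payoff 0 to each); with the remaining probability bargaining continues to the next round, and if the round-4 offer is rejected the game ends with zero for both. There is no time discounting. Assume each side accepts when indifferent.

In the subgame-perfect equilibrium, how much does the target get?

Round 4 (the target proposes): the acquirer will accept anything ≥ 0, so the target offers 0 and keeps 80.
Round 3 (the acquirer proposes): rejecting gives the target an expected 0.5 × 80 = 40; the acquirer offers that and keeps 40.
Round 2 (the target proposes): rejecting gives the acquirer an expected 0.5 × 40 = 20. The target offers 20 and keeps 80 − 20 = 60.
Round 1 (the acquirer proposes): rejecting gives the target an expected 0.5 × 60 = 30; the acquirer offers that and keeps 50.

30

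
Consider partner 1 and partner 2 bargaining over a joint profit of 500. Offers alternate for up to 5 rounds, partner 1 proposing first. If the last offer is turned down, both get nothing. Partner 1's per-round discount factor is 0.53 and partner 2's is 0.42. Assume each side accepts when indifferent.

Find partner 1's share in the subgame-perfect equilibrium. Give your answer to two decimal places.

379.33

Round 5 (partner 1 proposes): rejection yields 0 for partner 2; partner 1 offers 0 and keeps 500.
Round 4 (partner 2 proposes): partner 1 can get 500 next round, worth 0.53 × 500 = 265 now, so partner 2 offers 265, keeping 235.
Round 3 (partner 1 proposes): partner 2 can get 235 next round, worth 0.42 × 235 = 98.7 now; partner 1 offers that and keeps 401.3.
Round 2 (partner 2 proposes): partner 1 can get 401.3 next round, worth 0.53 × 401.3 = 212.689 now; partner 2 offers that and keeps 287.311.
Round 1 (partner 1 proposes): partner 2 can get 287.311 next round, worth 0.42 × 287.311 = 120.67062 now; partner 1 offers that and keeps 379.32938.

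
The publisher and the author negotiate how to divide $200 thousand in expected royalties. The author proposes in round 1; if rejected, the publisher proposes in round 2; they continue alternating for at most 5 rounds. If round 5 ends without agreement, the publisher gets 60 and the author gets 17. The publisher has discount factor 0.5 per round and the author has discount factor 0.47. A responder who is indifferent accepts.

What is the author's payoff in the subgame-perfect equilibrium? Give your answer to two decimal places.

131.23

Round 5 (the author proposes): the publisher gets 60 if talks fail, so the author offers 60 and keeps 140.
Round 4 (the publisher proposes): the author can get 140 next round, worth 0.47 × 140 = 65.8 now; the publisher offers that and keeps 134.2.
Round 3 (the author proposes): the publisher can get 134.2 next round, worth 0.5 × 134.2 = 67.1 now; the author offers that and keeps 132.9.
Round 2 (the publisher proposes): the author can get 132.9 next round, worth 0.47 × 132.9 = 62.463 now. The publisher offers 62.463 and keeps 200 − 62.463 = 137.537.
Round 1 (the author proposes): the publisher can get 137.537 next round, worth 0.5 × 137.537 = 68.7685 now; the author offers that and keeps 131.2315.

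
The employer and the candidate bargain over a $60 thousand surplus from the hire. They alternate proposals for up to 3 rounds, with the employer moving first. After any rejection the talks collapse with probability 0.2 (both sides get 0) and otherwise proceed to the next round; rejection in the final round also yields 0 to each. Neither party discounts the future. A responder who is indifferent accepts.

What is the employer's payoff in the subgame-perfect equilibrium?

50.4

By backward induction:
Round 3 (the employer proposes): the candidate will accept anything ≥ 0, so the employer offers 0 and keeps 60.
Round 2 (the candidate proposes): rejecting gives the employer an expected 0.8 × 60 = 48, so the candidate offers 48, keeping 12.
Round 1 (the employer proposes): rejecting gives the candidate an expected 0.8 × 12 = 9.6. The employer offers 9.6 and keeps 60 − 9.6 = 50.4.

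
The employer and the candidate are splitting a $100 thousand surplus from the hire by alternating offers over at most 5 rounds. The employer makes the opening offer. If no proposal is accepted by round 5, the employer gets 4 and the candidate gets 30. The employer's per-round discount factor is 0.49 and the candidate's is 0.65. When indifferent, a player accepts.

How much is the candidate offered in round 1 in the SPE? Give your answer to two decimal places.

Round 5 (the employer proposes): the candidate gets 30 if talks fail, so the employer offers 30 and keeps 70.
Round 4 (the candidate proposes): the employer can get 70 next round, worth 0.49 × 70 = 34.3 now, so the candidate offers 34.3, keeping 65.7.
Round 3 (the employer proposes): the candidate can get 65.7 next round, worth 0.65 × 65.7 = 42.705 now; the employer offers that and keeps 57.295.
Round 2 (the candidate proposes): the employer can get 57.295 next round, worth 0.49 × 57.295 = 28.07455 now; the candidate offers that and keeps 71.92545.
Round 1 (the employer proposes): the candidate can get 71.92545 next round, worth 0.65 × 71.92545 = 46.7515425 now, so the employer offers 46.7515425, keeping 53.2484575.

46.75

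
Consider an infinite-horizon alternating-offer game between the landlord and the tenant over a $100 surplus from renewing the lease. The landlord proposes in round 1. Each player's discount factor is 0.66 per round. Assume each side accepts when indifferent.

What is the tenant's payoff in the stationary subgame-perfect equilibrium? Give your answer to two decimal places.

39.76

In a stationary SPE each proposer offers the other exactly their discounted continuation value.
If the landlord keeps x when proposing and the tenant keeps y when proposing, then x = 100 − 0.66y and y = 100 − 0.66x.
Solving: x = 100(1 − 0.66) / (1 − 0.66·0.66) = 34 / 0.5644 ≈ 60.2410.
The tenant gets 100 − 60.2410 ≈ 39.7590.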